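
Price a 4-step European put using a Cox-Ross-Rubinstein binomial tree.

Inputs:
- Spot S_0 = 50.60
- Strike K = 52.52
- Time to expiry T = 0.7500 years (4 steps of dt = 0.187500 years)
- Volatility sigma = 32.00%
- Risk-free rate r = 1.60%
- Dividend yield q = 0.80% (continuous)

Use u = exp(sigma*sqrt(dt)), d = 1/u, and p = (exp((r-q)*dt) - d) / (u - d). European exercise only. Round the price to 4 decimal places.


dt = T/N = 0.187500
u = exp(sigma*sqrt(dt)) = 1.148623; d = 1/u = 0.870607
p = (exp((r-q)*dt) - d) / (u - d) = 0.470814
Discount per step: exp(-r*dt) = 0.997004
Stock lattice S(k, i) with i counting down-moves:
  k=0: S(0,0) = 50.6000
  k=1: S(1,0) = 58.1203; S(1,1) = 44.0527
  k=2: S(2,0) = 66.7584; S(2,1) = 50.6000; S(2,2) = 38.3526
  k=3: S(3,0) = 76.6802; S(3,1) = 58.1203; S(3,2) = 44.0527; S(3,3) = 33.3901
  k=4: S(4,0) = 88.0767; S(4,1) = 66.7584; S(4,2) = 50.6000; S(4,3) = 38.3526; S(4,4) = 29.0697
Terminal payoffs V(N, i) = max(K - S_T, 0):
  V(4,0) = 0.000000; V(4,1) = 0.000000; V(4,2) = 1.920000; V(4,3) = 14.167357; V(4,4) = 23.450331
Backward induction: V(k, i) = exp(-r*dt) * [p * V(k+1, i) + (1-p) * V(k+1, i+1)].
  V(3,0) = exp(-r*dt) * [p*0.000000 + (1-p)*0.000000] = 0.000000
  V(3,1) = exp(-r*dt) * [p*0.000000 + (1-p)*1.920000] = 1.012994
  V(3,2) = exp(-r*dt) * [p*1.920000 + (1-p)*14.167357] = 8.375967
  V(3,3) = exp(-r*dt) * [p*14.167357 + (1-p)*23.450331] = 19.022626
  V(2,0) = exp(-r*dt) * [p*0.000000 + (1-p)*1.012994] = 0.534457
  V(2,1) = exp(-r*dt) * [p*1.012994 + (1-p)*8.375967] = 4.894672
  V(2,2) = exp(-r*dt) * [p*8.375967 + (1-p)*19.022626] = 13.968066
  V(1,0) = exp(-r*dt) * [p*0.534457 + (1-p)*4.894672] = 2.833310
  V(1,1) = exp(-r*dt) * [p*4.894672 + (1-p)*13.968066] = 9.667143
  V(0,0) = exp(-r*dt) * [p*2.833310 + (1-p)*9.667143] = 6.430361

Answer: Price = V(0,0) = 6.4304


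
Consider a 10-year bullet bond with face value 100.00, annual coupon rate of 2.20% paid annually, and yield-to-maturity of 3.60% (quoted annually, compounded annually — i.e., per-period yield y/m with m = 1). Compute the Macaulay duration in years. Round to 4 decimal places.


Answer: Macaulay duration = 9.0135 years

Derivation:
Coupon per period c = face * coupon_rate / m = 2.200000
Periods per year m = 1; per-period yield y/m = 0.036000
Number of cashflows N = 10
Cashflows (t years, CF_t, discount factor 1/(1+y/m)^(m*t), PV):
  t = 1.0000: CF_t = 2.200000, DF = 0.965251, PV = 2.123552
  t = 2.0000: CF_t = 2.200000, DF = 0.931709, PV = 2.049761
  t = 3.0000: CF_t = 2.200000, DF = 0.899333, PV = 1.978534
  t = 4.0000: CF_t = 2.200000, DF = 0.868082, PV = 1.909781
  t = 5.0000: CF_t = 2.200000, DF = 0.837917, PV = 1.843418
  t = 6.0000: CF_t = 2.200000, DF = 0.808801, PV = 1.779361
  t = 7.0000: CF_t = 2.200000, DF = 0.780696, PV = 1.717530
  t = 8.0000: CF_t = 2.200000, DF = 0.753567, PV = 1.657848
  t = 9.0000: CF_t = 2.200000, DF = 0.727381, PV = 1.600239
  t = 10.0000: CF_t = 102.200000, DF = 0.702106, PV = 71.755194
Price P = sum_t PV_t = 88.415218
Macaulay numerator sum_t t * PV_t:
  t * PV_t at t = 1.0000: 2.123552
  t * PV_t at t = 2.0000: 4.099521
  t * PV_t at t = 3.0000: 5.935601
  t * PV_t at t = 4.0000: 7.639126
  t * PV_t at t = 5.0000: 9.217092
  t * PV_t at t = 6.0000: 10.676168
  t * PV_t at t = 7.0000: 12.022712
  t * PV_t at t = 8.0000: 13.262782
  t * PV_t at t = 9.0000: 14.402152
  t * PV_t at t = 10.0000: 717.551938
Macaulay duration D = (sum_t t * PV_t) / P = 796.930643 / 88.415218 = 9.013501


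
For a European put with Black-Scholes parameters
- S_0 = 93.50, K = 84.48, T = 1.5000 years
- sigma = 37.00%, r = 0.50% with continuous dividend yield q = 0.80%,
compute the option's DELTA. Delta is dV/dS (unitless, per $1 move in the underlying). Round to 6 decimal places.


d1 = 0.4405145060; d2 = -0.0126410964
phi(d1) = 0.3620528627; exp(-qT) = 0.9880717129; exp(-rT) = 0.9925280548
N(-d1) = 0.3297822542
Delta = -exp(-qT) * N(-d1) = -0.9880717129 * 0.3297822542 = -0.325849

Answer: Delta = -0.325849


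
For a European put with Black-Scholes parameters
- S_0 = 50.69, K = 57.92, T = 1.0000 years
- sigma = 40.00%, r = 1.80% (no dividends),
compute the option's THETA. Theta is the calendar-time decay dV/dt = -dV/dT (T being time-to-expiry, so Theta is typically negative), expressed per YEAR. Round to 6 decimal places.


d1 = -0.0883352390; d2 = -0.4883352390
phi(d1) = 0.3973888167; exp(-qT) = 1.0000000000; exp(-rT) = 0.9821610324
Theta = -S*exp(-qT)*phi(d1)*sigma/(2*sqrt(T)) + r*K*exp(-rT)*N(-d2) - q*S*exp(-qT)*N(-d1)
N(-d1) = 0.5351948841; N(-d2) = 0.6873437975; sqrt(T) = 1.0000000000
Term 1 = -50.6900 * 1.0000000000 * 0.3973888167 * 0.4000 / (2 * 1.0000000000) = -4.0287278237
Term 2 = 0.0180 * 57.9200 * 0.9821610324 * 0.6873437975 = 0.7038137962
Term 3 = 0 (no dividend yield, q = 0)
Theta = -4.0287278237 + (0.7038137962) + (0.0000000000) = -3.324914

Answer: Theta = -3.324914


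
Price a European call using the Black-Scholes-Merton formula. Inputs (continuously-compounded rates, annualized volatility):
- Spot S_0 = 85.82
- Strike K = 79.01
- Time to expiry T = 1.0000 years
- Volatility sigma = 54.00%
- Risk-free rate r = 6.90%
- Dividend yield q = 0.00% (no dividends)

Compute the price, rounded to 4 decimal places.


Answer: Price = 23.6674

Derivation:
d1 = (ln(S/K) + (r - q + 0.5*sigma^2) * T) / (sigma * sqrt(T)) = 0.55088454
d2 = d1 - sigma * sqrt(T) = 0.01088454
exp(-rT) = 0.93332668; exp(-qT) = 1.00000000
C = S_0 * exp(-qT) * N(d1) - K * exp(-rT) * N(d2)
N(d1) = 0.70914359; N(d2) = 0.50434222
C = 85.8200 * 1.00000000 * 0.70914359 - 79.0100 * 0.93332668 * 0.50434222 = 23.6674


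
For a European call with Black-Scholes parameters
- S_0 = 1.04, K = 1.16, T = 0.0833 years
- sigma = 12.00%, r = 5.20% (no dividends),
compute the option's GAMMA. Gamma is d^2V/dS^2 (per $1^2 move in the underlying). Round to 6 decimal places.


Answer: Gamma = 0.119198

Derivation:
d1 = -3.0105581012; d2 = -3.0451921885
phi(d1) = 0.0042934333; exp(-qT) = 1.0000000000; exp(-rT) = 0.9956777678
Gamma = exp(-qT) * phi(d1) / (S * sigma * sqrt(T)) = 1.0000000000 * 0.0042934333 / (1.0400 * 0.1200 * 0.2886173938) = 0.119198


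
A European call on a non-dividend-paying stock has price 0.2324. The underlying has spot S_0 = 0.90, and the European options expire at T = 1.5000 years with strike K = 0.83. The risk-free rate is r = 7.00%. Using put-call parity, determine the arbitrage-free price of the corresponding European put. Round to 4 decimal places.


Put-call parity: C - P = S_0 * exp(-qT) - K * exp(-rT).
S_0 * exp(-qT) = 0.9000 * 1.00000000 = 0.90000000
K * exp(-rT) = 0.8300 * 0.90032452 = 0.74726935
P = C - S*exp(-qT) + K*exp(-rT)
P = 0.2324 - 0.90000000 + 0.74726935 = 0.0797

Answer: Put price = 0.0797


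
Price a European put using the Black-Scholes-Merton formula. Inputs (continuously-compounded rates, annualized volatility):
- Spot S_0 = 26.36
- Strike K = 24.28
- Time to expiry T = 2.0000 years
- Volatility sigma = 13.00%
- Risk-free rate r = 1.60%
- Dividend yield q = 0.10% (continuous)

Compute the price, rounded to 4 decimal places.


d1 = (ln(S/K) + (r - q + 0.5*sigma^2) * T) / (sigma * sqrt(T)) = 0.70218283
d2 = d1 - sigma * sqrt(T) = 0.51833507
exp(-rT) = 0.96850658; exp(-qT) = 0.99800200
P = K * exp(-rT) * N(-d2) - S_0 * exp(-qT) * N(-d1)
N(-d1) = 0.24128257; N(-d2) = 0.30211225
P = 24.2800 * 0.96850658 * 0.30211225 - 26.3600 * 0.99800200 * 0.24128257 = 0.7568

Answer: Price = 0.7568


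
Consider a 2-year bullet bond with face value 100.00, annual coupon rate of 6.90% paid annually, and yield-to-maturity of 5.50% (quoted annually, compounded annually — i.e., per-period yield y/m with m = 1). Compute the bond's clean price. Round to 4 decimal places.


Answer: Price = 102.5848

Derivation:
Coupon per period c = face * coupon_rate / m = 6.900000
Periods per year m = 1; per-period yield y/m = 0.055000
Number of cashflows N = 2
Cashflows (t years, CF_t, discount factor 1/(1+y/m)^(m*t), PV):
  t = 1.0000: CF_t = 6.900000, DF = 0.947867, PV = 6.540284
  t = 2.0000: CF_t = 106.900000, DF = 0.898452, PV = 96.044563
Price P = sum_t PV_t = 102.584848


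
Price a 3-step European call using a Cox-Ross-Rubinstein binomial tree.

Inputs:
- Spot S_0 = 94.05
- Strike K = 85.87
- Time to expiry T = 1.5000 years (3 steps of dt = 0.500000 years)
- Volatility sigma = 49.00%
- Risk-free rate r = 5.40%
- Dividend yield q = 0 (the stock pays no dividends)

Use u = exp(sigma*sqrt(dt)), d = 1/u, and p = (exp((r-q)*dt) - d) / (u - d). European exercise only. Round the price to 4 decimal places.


dt = T/N = 0.500000
u = exp(sigma*sqrt(dt)) = 1.414084; d = 1/u = 0.707171
p = (exp((r-q)*dt) - d) / (u - d) = 0.452950
Discount per step: exp(-r*dt) = 0.973361
Stock lattice S(k, i) with i counting down-moves:
  k=0: S(0,0) = 94.0500
  k=1: S(1,0) = 132.9946; S(1,1) = 66.5095
  k=2: S(2,0) = 188.0657; S(2,1) = 94.0500; S(2,2) = 47.0336
  k=3: S(3,0) = 265.9407; S(3,1) = 132.9946; S(3,2) = 66.5095; S(3,3) = 33.2608
Terminal payoffs V(N, i) = max(S_T - K, 0):
  V(3,0) = 180.070746; V(3,1) = 47.124647; V(3,2) = 0.000000; V(3,3) = 0.000000
Backward induction: V(k, i) = exp(-r*dt) * [p * V(k+1, i) + (1-p) * V(k+1, i+1)].
  V(2,0) = exp(-r*dt) * [p*180.070746 + (1-p)*47.124647] = 104.483138
  V(2,1) = exp(-r*dt) * [p*47.124647 + (1-p)*0.000000] = 20.776512
  V(2,2) = exp(-r*dt) * [p*0.000000 + (1-p)*0.000000] = 0.000000
  V(1,0) = exp(-r*dt) * [p*104.483138 + (1-p)*20.776512] = 57.127980
  V(1,1) = exp(-r*dt) * [p*20.776512 + (1-p)*0.000000] = 9.160036
  V(0,0) = exp(-r*dt) * [p*57.127980 + (1-p)*9.160036] = 30.064332

Answer: Price = V(0,0) = 30.0643


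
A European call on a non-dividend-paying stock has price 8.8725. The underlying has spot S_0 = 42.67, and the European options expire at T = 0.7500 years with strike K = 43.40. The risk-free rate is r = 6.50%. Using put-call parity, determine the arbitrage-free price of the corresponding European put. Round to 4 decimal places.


Put-call parity: C - P = S_0 * exp(-qT) - K * exp(-rT).
S_0 * exp(-qT) = 42.6700 * 1.00000000 = 42.67000000
K * exp(-rT) = 43.4000 * 0.95241920 = 41.33499349
P = C - S*exp(-qT) + K*exp(-rT)
P = 8.8725 - 42.67000000 + 41.33499349 = 7.5375

Answer: Put price = 7.5375


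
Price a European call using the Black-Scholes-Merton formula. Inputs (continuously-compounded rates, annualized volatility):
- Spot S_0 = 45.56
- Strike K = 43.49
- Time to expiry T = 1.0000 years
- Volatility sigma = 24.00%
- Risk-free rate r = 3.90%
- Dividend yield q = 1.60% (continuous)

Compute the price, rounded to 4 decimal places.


Answer: Price = 5.8155

Derivation:
d1 = (ln(S/K) + (r - q + 0.5*sigma^2) * T) / (sigma * sqrt(T)) = 0.40957963
d2 = d1 - sigma * sqrt(T) = 0.16957963
exp(-rT) = 0.96175071; exp(-qT) = 0.98412732
C = S_0 * exp(-qT) * N(d1) - K * exp(-rT) * N(d2)
N(d1) = 0.65894283; N(d2) = 0.56732963
C = 45.5600 * 0.98412732 * 0.65894283 - 43.4900 * 0.96175071 * 0.56732963 = 5.8155


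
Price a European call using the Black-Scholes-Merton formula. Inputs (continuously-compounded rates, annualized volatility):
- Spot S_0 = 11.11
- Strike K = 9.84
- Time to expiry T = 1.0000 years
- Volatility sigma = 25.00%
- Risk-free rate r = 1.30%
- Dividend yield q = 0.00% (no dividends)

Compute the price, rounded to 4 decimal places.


d1 = (ln(S/K) + (r - q + 0.5*sigma^2) * T) / (sigma * sqrt(T)) = 0.66255957
d2 = d1 - sigma * sqrt(T) = 0.41255957
exp(-rT) = 0.98708414; exp(-qT) = 1.00000000
C = S_0 * exp(-qT) * N(d1) - K * exp(-rT) * N(d2)
N(d1) = 0.74619366; N(d2) = 0.66003534
C = 11.1100 * 1.00000000 * 0.74619366 - 9.8400 * 0.98708414 * 0.66003534 = 1.8793

Answer: Price = 1.8793


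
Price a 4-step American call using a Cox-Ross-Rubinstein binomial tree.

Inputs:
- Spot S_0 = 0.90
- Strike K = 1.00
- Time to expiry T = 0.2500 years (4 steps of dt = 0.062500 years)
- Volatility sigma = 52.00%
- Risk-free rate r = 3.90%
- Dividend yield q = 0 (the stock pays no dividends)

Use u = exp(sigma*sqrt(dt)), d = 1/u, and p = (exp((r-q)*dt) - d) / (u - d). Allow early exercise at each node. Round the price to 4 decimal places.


dt = T/N = 0.062500
u = exp(sigma*sqrt(dt)) = 1.138828; d = 1/u = 0.878095
p = (exp((r-q)*dt) - d) / (u - d) = 0.476906
Discount per step: exp(-r*dt) = 0.997565
Stock lattice S(k, i) with i counting down-moves:
  k=0: S(0,0) = 0.9000
  k=1: S(1,0) = 1.0249; S(1,1) = 0.7903
  k=2: S(2,0) = 1.1672; S(2,1) = 0.9000; S(2,2) = 0.6939
  k=3: S(3,0) = 1.3293; S(3,1) = 1.0249; S(3,2) = 0.7903; S(3,3) = 0.6094
  k=4: S(4,0) = 1.5138; S(4,1) = 1.1672; S(4,2) = 0.9000; S(4,3) = 0.6939; S(4,4) = 0.5351
Terminal payoffs V(N, i) = max(S_T - K, 0):
  V(4,0) = 0.513825; V(4,1) = 0.167237; V(4,2) = 0.000000; V(4,3) = 0.000000; V(4,4) = 0.000000
Backward induction: V(k, i) = exp(-r*dt) * [p * V(k+1, i) + (1-p) * V(k+1, i+1)]; then take max(V_cont, immediate exercise) for American.
  V(3,0) = exp(-r*dt) * [p*0.513825 + (1-p)*0.167237] = 0.331717; exercise = 0.329283; V(3,0) = max -> 0.331717
  V(3,1) = exp(-r*dt) * [p*0.167237 + (1-p)*0.000000] = 0.079562; exercise = 0.024946; V(3,1) = max -> 0.079562
  V(3,2) = exp(-r*dt) * [p*0.000000 + (1-p)*0.000000] = 0.000000; exercise = 0.000000; V(3,2) = max -> 0.000000
  V(3,3) = exp(-r*dt) * [p*0.000000 + (1-p)*0.000000] = 0.000000; exercise = 0.000000; V(3,3) = max -> 0.000000
  V(2,0) = exp(-r*dt) * [p*0.331717 + (1-p)*0.079562] = 0.199330; exercise = 0.167237; V(2,0) = max -> 0.199330
  V(2,1) = exp(-r*dt) * [p*0.079562 + (1-p)*0.000000] = 0.037851; exercise = 0.000000; V(2,1) = max -> 0.037851
  V(2,2) = exp(-r*dt) * [p*0.000000 + (1-p)*0.000000] = 0.000000; exercise = 0.000000; V(2,2) = max -> 0.000000
  V(1,0) = exp(-r*dt) * [p*0.199330 + (1-p)*0.037851] = 0.114582; exercise = 0.024946; V(1,0) = max -> 0.114582
  V(1,1) = exp(-r*dt) * [p*0.037851 + (1-p)*0.000000] = 0.018008; exercise = 0.000000; V(1,1) = max -> 0.018008
  V(0,0) = exp(-r*dt) * [p*0.114582 + (1-p)*0.018008] = 0.063908; exercise = 0.000000; V(0,0) = max -> 0.063908

Answer: Price = V(0,0) = 0.0639


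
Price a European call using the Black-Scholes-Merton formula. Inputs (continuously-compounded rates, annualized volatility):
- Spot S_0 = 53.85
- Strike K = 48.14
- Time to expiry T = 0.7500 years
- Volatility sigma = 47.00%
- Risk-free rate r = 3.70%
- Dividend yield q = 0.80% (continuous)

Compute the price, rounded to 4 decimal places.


Answer: Price = 11.8711

Derivation:
d1 = (ln(S/K) + (r - q + 0.5*sigma^2) * T) / (sigma * sqrt(T)) = 0.53233285
d2 = d1 - sigma * sqrt(T) = 0.12530091
exp(-rT) = 0.97263149; exp(-qT) = 0.99401796
C = S_0 * exp(-qT) * N(d1) - K * exp(-rT) * N(d2)
N(d1) = 0.70275226; N(d2) = 0.54985733
C = 53.8500 * 0.99401796 * 0.70275226 - 48.1400 * 0.97263149 * 0.54985733 = 11.8711


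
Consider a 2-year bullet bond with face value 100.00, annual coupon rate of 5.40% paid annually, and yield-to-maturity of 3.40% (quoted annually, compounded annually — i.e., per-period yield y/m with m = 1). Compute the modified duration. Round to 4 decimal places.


Answer: Modified duration = 1.8856

Derivation:
Coupon per period c = face * coupon_rate / m = 5.400000
Periods per year m = 1; per-period yield y/m = 0.034000
Number of cashflows N = 2
Cashflows (t years, CF_t, discount factor 1/(1+y/m)^(m*t), PV):
  t = 1.0000: CF_t = 5.400000, DF = 0.967118, PV = 5.222437
  t = 2.0000: CF_t = 105.400000, DF = 0.935317, PV = 98.582433
Price P = sum_t PV_t = 103.804870
First compute Macaulay numerator sum_t t * PV_t:
  t * PV_t at t = 1.0000: 5.222437
  t * PV_t at t = 2.0000: 197.164866
Macaulay duration D = 202.387304 / 103.804870 = 1.949690
Modified duration = D / (1 + y/m) = 1.949690 / (1 + 0.034000) = 1.885580


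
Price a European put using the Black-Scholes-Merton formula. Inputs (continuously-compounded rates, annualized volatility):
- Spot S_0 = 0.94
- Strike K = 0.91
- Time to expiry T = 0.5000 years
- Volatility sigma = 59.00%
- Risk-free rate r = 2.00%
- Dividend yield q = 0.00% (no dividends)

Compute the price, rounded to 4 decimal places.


d1 = (ln(S/K) + (r - q + 0.5*sigma^2) * T) / (sigma * sqrt(T)) = 0.31031267
d2 = d1 - sigma * sqrt(T) = -0.10688033
exp(-rT) = 0.99004983; exp(-qT) = 1.00000000
P = K * exp(-rT) * N(-d2) - S_0 * exp(-qT) * N(-d1)
N(-d1) = 0.37816160; N(-d2) = 0.54255804
P = 0.9100 * 0.99004983 * 0.54255804 - 0.9400 * 1.00000000 * 0.37816160 = 0.1333

Answer: Price = 0.1333


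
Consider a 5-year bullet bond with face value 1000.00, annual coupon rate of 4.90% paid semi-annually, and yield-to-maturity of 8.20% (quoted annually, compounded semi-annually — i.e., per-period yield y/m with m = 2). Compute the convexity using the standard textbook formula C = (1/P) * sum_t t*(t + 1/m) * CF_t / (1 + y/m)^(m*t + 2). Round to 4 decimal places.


Coupon per period c = face * coupon_rate / m = 24.500000
Periods per year m = 2; per-period yield y/m = 0.041000
Number of cashflows N = 10
Cashflows (t years, CF_t, discount factor 1/(1+y/m)^(m*t), PV):
  t = 0.5000: CF_t = 24.500000, DF = 0.960615, PV = 23.535062
  t = 1.0000: CF_t = 24.500000, DF = 0.922781, PV = 22.608129
  t = 1.5000: CF_t = 24.500000, DF = 0.886437, PV = 21.717703
  t = 2.0000: CF_t = 24.500000, DF = 0.851524, PV = 20.862347
  t = 2.5000: CF_t = 24.500000, DF = 0.817987, PV = 20.040679
  t = 3.0000: CF_t = 24.500000, DF = 0.785770, PV = 19.251373
  t = 3.5000: CF_t = 24.500000, DF = 0.754823, PV = 18.493154
  t = 4.0000: CF_t = 24.500000, DF = 0.725094, PV = 17.764797
  t = 4.5000: CF_t = 24.500000, DF = 0.696536, PV = 17.065127
  t = 5.0000: CF_t = 1024.500000, DF = 0.669103, PV = 685.495594
Price P = sum_t PV_t = 866.833965
Convexity numerator sum_t t*(t + 1/m) * CF_t / (1+y/m)^(m*t + 2):
  t = 0.5000: term = 10.858852
  t = 1.0000: term = 31.293521
  t = 1.5000: term = 60.122038
  t = 2.0000: term = 96.256865
  t = 2.5000: term = 138.698652
  t = 3.0000: term = 186.530368
  t = 3.5000: term = 238.911775
  t = 4.0000: term = 295.074238
  t = 4.5000: term = 354.315848
  t = 5.0000: term = 17395.459394
Convexity = (1/P) * sum = 18807.521549 / 866.833965 = 21.696798

Answer: Convexity = 21.6968


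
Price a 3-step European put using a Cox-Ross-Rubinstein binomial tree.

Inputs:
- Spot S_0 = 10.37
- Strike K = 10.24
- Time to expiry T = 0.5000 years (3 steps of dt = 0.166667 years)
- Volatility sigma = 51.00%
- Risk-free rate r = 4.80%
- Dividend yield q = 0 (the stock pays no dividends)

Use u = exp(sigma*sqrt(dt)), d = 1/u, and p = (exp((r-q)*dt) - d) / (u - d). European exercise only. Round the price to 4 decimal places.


dt = T/N = 0.166667
u = exp(sigma*sqrt(dt)) = 1.231468; d = 1/u = 0.812039
p = (exp((r-q)*dt) - d) / (u - d) = 0.467286
Discount per step: exp(-r*dt) = 0.992032
Stock lattice S(k, i) with i counting down-moves:
  k=0: S(0,0) = 10.3700
  k=1: S(1,0) = 12.7703; S(1,1) = 8.4208
  k=2: S(2,0) = 15.7262; S(2,1) = 10.3700; S(2,2) = 6.8381
  k=3: S(3,0) = 19.3663; S(3,1) = 12.7703; S(3,2) = 8.4208; S(3,3) = 5.5528
Terminal payoffs V(N, i) = max(K - S_T, 0):
  V(3,0) = 0.000000; V(3,1) = 0.000000; V(3,2) = 1.819153; V(3,3) = 4.687229
Backward induction: V(k, i) = exp(-r*dt) * [p * V(k+1, i) + (1-p) * V(k+1, i+1)].
  V(2,0) = exp(-r*dt) * [p*0.000000 + (1-p)*0.000000] = 0.000000
  V(2,1) = exp(-r*dt) * [p*0.000000 + (1-p)*1.819153] = 0.961367
  V(2,2) = exp(-r*dt) * [p*1.819153 + (1-p)*4.687229] = 3.320349
  V(1,0) = exp(-r*dt) * [p*0.000000 + (1-p)*0.961367] = 0.508053
  V(1,1) = exp(-r*dt) * [p*0.961367 + (1-p)*3.320349] = 2.200357
  V(0,0) = exp(-r*dt) * [p*0.508053 + (1-p)*2.200357] = 1.398336

Answer: Price = V(0,0) = 1.3983


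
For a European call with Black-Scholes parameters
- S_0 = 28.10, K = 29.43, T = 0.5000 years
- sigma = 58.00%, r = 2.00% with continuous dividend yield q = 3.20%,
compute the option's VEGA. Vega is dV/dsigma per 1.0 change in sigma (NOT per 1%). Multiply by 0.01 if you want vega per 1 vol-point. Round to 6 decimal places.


d1 = 0.0776720568; d2 = -0.3324498763
phi(d1) = 0.3977406945; exp(-qT) = 0.9841273201; exp(-rT) = 0.9900498337
Vega = S * exp(-qT) * phi(d1) * sqrt(T) = 28.1000 * 0.9841273201 * 0.3977406945 * 0.7071067812 = 7.777547

Answer: Vega = 7.777547


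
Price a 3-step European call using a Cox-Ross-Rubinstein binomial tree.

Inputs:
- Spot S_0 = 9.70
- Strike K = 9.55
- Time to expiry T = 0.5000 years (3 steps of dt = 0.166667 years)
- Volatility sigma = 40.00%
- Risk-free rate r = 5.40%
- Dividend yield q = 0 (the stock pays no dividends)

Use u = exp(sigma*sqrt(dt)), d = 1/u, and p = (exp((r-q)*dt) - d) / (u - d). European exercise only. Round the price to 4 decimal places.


dt = T/N = 0.166667
u = exp(sigma*sqrt(dt)) = 1.177389; d = 1/u = 0.849337
p = (exp((r-q)*dt) - d) / (u - d) = 0.486824
Discount per step: exp(-r*dt) = 0.991040
Stock lattice S(k, i) with i counting down-moves:
  k=0: S(0,0) = 9.7000
  k=1: S(1,0) = 11.4207; S(1,1) = 8.2386
  k=2: S(2,0) = 13.4466; S(2,1) = 9.7000; S(2,2) = 6.9973
  k=3: S(3,0) = 15.8319; S(3,1) = 11.4207; S(3,2) = 8.2386; S(3,3) = 5.9431
Terminal payoffs V(N, i) = max(S_T - K, 0):
  V(3,0) = 6.281852; V(3,1) = 1.870674; V(3,2) = 0.000000; V(3,3) = 0.000000
Backward induction: V(k, i) = exp(-r*dt) * [p * V(k+1, i) + (1-p) * V(k+1, i+1)].
  V(2,0) = exp(-r*dt) * [p*6.281852 + (1-p)*1.870674] = 3.982141
  V(2,1) = exp(-r*dt) * [p*1.870674 + (1-p)*0.000000] = 0.902530
  V(2,2) = exp(-r*dt) * [p*0.000000 + (1-p)*0.000000] = 0.000000
  V(1,0) = exp(-r*dt) * [p*3.982141 + (1-p)*0.902530] = 2.380240
  V(1,1) = exp(-r*dt) * [p*0.902530 + (1-p)*0.000000] = 0.435437
  V(0,0) = exp(-r*dt) * [p*2.380240 + (1-p)*0.435437] = 1.369830

Answer: Price = V(0,0) = 1.3698


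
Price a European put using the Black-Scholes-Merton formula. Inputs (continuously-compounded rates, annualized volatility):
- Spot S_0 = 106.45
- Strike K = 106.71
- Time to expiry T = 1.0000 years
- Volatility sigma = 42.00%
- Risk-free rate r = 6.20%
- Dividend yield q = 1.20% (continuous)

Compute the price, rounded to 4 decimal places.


Answer: Price = 14.7537

Derivation:
d1 = (ln(S/K) + (r - q + 0.5*sigma^2) * T) / (sigma * sqrt(T)) = 0.32323933
d2 = d1 - sigma * sqrt(T) = -0.09676067
exp(-rT) = 0.93988289; exp(-qT) = 0.98807171
P = K * exp(-rT) * N(-d2) - S_0 * exp(-qT) * N(-d1)
N(-d1) = 0.37325700; N(-d2) = 0.53854177
P = 106.7100 * 0.93988289 * 0.53854177 - 106.4500 * 0.98807171 * 0.37325700 = 14.7537


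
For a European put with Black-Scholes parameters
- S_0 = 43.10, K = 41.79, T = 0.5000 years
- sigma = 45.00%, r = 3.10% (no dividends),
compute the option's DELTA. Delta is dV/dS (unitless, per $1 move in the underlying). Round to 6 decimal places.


d1 = 0.3048130565; d2 = -0.0133849951
phi(d1) = 0.3808331094; exp(-qT) = 1.0000000000; exp(-rT) = 0.9846195068
N(-d1) = 0.3802542684
Delta = -exp(-qT) * N(-d1) = -1.0000000000 * 0.3802542684 = -0.380254

Answer: Delta = -0.380254


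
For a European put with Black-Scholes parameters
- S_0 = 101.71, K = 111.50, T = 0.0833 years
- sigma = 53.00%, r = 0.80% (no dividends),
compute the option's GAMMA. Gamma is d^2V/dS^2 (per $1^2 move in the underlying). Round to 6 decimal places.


Answer: Gamma = 0.022400

Derivation:
d1 = -0.5199354472; d2 = -0.6729026659
phi(d1) = 0.3485042102; exp(-qT) = 1.0000000000; exp(-rT) = 0.9993338220
Gamma = exp(-qT) * phi(d1) / (S * sigma * sqrt(T)) = 1.0000000000 * 0.3485042102 / (101.7100 * 0.5300 * 0.2886173938) = 0.022400


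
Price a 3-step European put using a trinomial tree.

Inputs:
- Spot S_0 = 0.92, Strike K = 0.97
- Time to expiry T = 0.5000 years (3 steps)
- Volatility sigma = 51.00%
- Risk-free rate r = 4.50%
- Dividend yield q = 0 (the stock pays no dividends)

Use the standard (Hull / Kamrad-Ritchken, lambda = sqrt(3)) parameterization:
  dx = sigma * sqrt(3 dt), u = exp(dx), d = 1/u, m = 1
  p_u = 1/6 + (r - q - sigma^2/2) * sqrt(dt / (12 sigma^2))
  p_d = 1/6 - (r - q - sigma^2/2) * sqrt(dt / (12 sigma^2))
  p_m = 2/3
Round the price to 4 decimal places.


dt = T/N = 0.166667; dx = sigma*sqrt(3*dt) = 0.360624
u = exp(dx) = 1.434225; d = 1/u = 0.697241
p_u = 0.147013, p_m = 0.666667, p_d = 0.186320
Discount per step: exp(-r*dt) = 0.992528
Stock lattice S(k, j) with j the centered position index:
  k=0: S(0,+0) = 0.9200
  k=1: S(1,-1) = 0.6415; S(1,+0) = 0.9200; S(1,+1) = 1.3195
  k=2: S(2,-2) = 0.4473; S(2,-1) = 0.6415; S(2,+0) = 0.9200; S(2,+1) = 1.3195; S(2,+2) = 1.8924
  k=3: S(3,-3) = 0.3118; S(3,-2) = 0.4473; S(3,-1) = 0.6415; S(3,+0) = 0.9200; S(3,+1) = 1.3195; S(3,+2) = 1.8924; S(3,+3) = 2.7142
Terminal payoffs V(N, j) = max(K - S_T, 0):
  V(3,-3) = 0.658157; V(3,-2) = 0.522747; V(3,-1) = 0.328538; V(3,+0) = 0.050000; V(3,+1) = 0.000000; V(3,+2) = 0.000000; V(3,+3) = 0.000000
Backward induction: V(k, j) = exp(-r*dt) * [p_u * V(k+1, j+1) + p_m * V(k+1, j) + p_d * V(k+1, j-1)]
  V(2,-2) = exp(-r*dt) * [p_u*0.328538 + p_m*0.522747 + p_d*0.658157] = 0.515544
  V(2,-1) = exp(-r*dt) * [p_u*0.050000 + p_m*0.328538 + p_d*0.522747] = 0.321355
  V(2,+0) = exp(-r*dt) * [p_u*0.000000 + p_m*0.050000 + p_d*0.328538] = 0.093840
  V(2,+1) = exp(-r*dt) * [p_u*0.000000 + p_m*0.000000 + p_d*0.050000] = 0.009246
  V(2,+2) = exp(-r*dt) * [p_u*0.000000 + p_m*0.000000 + p_d*0.000000] = 0.000000
  V(1,-1) = exp(-r*dt) * [p_u*0.093840 + p_m*0.321355 + p_d*0.515544] = 0.321667
  V(1,+0) = exp(-r*dt) * [p_u*0.009246 + p_m*0.093840 + p_d*0.321355] = 0.122869
  V(1,+1) = exp(-r*dt) * [p_u*0.000000 + p_m*0.009246 + p_d*0.093840] = 0.023472
  V(0,+0) = exp(-r*dt) * [p_u*0.023472 + p_m*0.122869 + p_d*0.321667] = 0.144211

Answer: Price = V(0,0) = 0.1442


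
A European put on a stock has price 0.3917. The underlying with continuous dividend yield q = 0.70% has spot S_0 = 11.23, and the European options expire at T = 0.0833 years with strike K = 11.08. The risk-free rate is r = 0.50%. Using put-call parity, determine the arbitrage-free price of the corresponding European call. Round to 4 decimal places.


Answer: Call price = 0.5398

Derivation:
Put-call parity: C - P = S_0 * exp(-qT) - K * exp(-rT).
S_0 * exp(-qT) = 11.2300 * 0.99941707 = 11.22345370
K * exp(-rT) = 11.0800 * 0.99958359 = 11.07538614
C = P + S*exp(-qT) - K*exp(-rT)
C = 0.3917 + 11.22345370 - 11.07538614 = 0.5398


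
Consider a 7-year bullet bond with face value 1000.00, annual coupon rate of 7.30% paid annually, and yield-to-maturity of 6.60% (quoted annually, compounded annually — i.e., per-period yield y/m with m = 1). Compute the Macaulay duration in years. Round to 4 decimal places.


Coupon per period c = face * coupon_rate / m = 73.000000
Periods per year m = 1; per-period yield y/m = 0.066000
Number of cashflows N = 7
Cashflows (t years, CF_t, discount factor 1/(1+y/m)^(m*t), PV):
  t = 1.0000: CF_t = 73.000000, DF = 0.938086, PV = 68.480300
  t = 2.0000: CF_t = 73.000000, DF = 0.880006, PV = 64.240432
  t = 3.0000: CF_t = 73.000000, DF = 0.825521, PV = 60.263069
  t = 4.0000: CF_t = 73.000000, DF = 0.774410, PV = 56.531960
  t = 5.0000: CF_t = 73.000000, DF = 0.726464, PV = 53.031857
  t = 6.0000: CF_t = 73.000000, DF = 0.681486, PV = 49.748459
  t = 7.0000: CF_t = 1073.000000, DF = 0.639292, PV = 685.960786
Price P = sum_t PV_t = 1038.256863
Macaulay numerator sum_t t * PV_t:
  t * PV_t at t = 1.0000: 68.480300
  t * PV_t at t = 2.0000: 128.480863
  t * PV_t at t = 3.0000: 180.789207
  t * PV_t at t = 4.0000: 226.127839
  t * PV_t at t = 5.0000: 265.159286
  t * PV_t at t = 6.0000: 298.490754
  t * PV_t at t = 7.0000: 4801.725500
Macaulay duration D = (sum_t t * PV_t) / P = 5969.253750 / 1038.256863 = 5.749303

Answer: Macaulay duration = 5.7493 years


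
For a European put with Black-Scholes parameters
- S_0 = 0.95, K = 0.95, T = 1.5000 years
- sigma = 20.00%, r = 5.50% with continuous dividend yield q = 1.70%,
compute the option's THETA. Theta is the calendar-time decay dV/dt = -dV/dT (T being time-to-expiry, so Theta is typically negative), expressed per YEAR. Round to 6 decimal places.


Answer: Theta = -0.012064

Derivation:
d1 = 0.3551760127; d2 = 0.1102270384
phi(d1) = 0.3745561578; exp(-qT) = 0.9748223790; exp(-rT) = 0.9208114379
Theta = -S*exp(-qT)*phi(d1)*sigma/(2*sqrt(T)) + r*K*exp(-rT)*N(-d2) - q*S*exp(-qT)*N(-d1)
N(-d1) = 0.3612288669; N(-d2) = 0.4561146597; sqrt(T) = 1.2247448714
Term 1 = -0.9500 * 0.9748223790 * 0.3745561578 * 0.2000 / (2 * 1.2247448714) = -0.0283217711
Term 2 = 0.0550 * 0.9500 * 0.9208114379 * 0.4561146597 = 0.0219447699
Term 3 = -0.0170 * 0.9500 * 0.9748223790 * 0.3612288669 = -0.0056869638
Theta = -0.0283217711 + (0.0219447699) + (-0.0056869638) = -0.012064


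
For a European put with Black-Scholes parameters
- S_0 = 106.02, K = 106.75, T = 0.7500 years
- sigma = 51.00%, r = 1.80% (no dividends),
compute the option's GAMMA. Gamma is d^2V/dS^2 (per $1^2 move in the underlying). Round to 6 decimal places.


d1 = 0.2358659321; d2 = -0.2058070238
phi(d1) = 0.3879980744; exp(-qT) = 1.0000000000; exp(-rT) = 0.9865907163
Gamma = exp(-qT) * phi(d1) / (S * sigma * sqrt(T)) = 1.0000000000 * 0.3879980744 / (106.0200 * 0.5100 * 0.8660254038) = 0.008286

Answer: Gamma = 0.008286


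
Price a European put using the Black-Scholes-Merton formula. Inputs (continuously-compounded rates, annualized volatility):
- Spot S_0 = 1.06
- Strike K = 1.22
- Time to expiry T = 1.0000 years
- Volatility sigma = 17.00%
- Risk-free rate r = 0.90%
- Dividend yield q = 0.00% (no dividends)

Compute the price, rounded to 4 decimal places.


d1 = (ln(S/K) + (r - q + 0.5*sigma^2) * T) / (sigma * sqrt(T)) = -0.68901147
d2 = d1 - sigma * sqrt(T) = -0.85901147
exp(-rT) = 0.99104038; exp(-qT) = 1.00000000
P = K * exp(-rT) * N(-d2) - S_0 * exp(-qT) * N(-d1)
N(-d1) = 0.75459198; N(-d2) = 0.80483291
P = 1.2200 * 0.99104038 * 0.80483291 - 1.0600 * 1.00000000 * 0.75459198 = 0.1732

Answer: Price = 0.1732


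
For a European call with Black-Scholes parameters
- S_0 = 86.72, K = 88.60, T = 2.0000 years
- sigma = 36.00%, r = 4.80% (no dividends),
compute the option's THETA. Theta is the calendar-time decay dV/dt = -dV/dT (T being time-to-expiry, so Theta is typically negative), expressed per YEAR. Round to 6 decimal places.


d1 = 0.4009937347; d2 = -0.1081231478
phi(d1) = 0.3681236025; exp(-qT) = 1.0000000000; exp(-rT) = 0.9084640161
Theta = -S*exp(-qT)*phi(d1)*sigma/(2*sqrt(T)) - r*K*exp(-rT)*N(d2) + q*S*exp(-qT)*N(d1)
N(d1) = 0.6557876316; N(d2) = 0.4569490033; sqrt(T) = 1.4142135624
Term 1 = -86.7200 * 1.0000000000 * 0.3681236025 * 0.3600 / (2 * 1.4142135624) = -4.0632209578
Term 2 = -0.0480 * 88.6000 * 0.9084640161 * 0.4569490033 = -1.7654296793
Term 3 = 0 (no dividend yield, q = 0)
Theta = -4.0632209578 + (-1.7654296793) + (0.0000000000) = -5.828651

Answer: Theta = -5.828651


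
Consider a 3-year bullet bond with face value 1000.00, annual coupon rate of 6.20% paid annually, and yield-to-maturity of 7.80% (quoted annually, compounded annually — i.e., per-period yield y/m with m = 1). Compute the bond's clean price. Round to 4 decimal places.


Answer: Price = 958.6172

Derivation:
Coupon per period c = face * coupon_rate / m = 62.000000
Periods per year m = 1; per-period yield y/m = 0.078000
Number of cashflows N = 3
Cashflows (t years, CF_t, discount factor 1/(1+y/m)^(m*t), PV):
  t = 1.0000: CF_t = 62.000000, DF = 0.927644, PV = 57.513915
  t = 2.0000: CF_t = 62.000000, DF = 0.860523, PV = 53.352425
  t = 3.0000: CF_t = 1062.000000, DF = 0.798259, PV = 847.750851
Price P = sum_t PV_t = 958.617191


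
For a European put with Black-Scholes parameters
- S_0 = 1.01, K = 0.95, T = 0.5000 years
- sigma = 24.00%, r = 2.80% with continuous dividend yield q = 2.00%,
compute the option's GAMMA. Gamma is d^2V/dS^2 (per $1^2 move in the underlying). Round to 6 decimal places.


Answer: Gamma = 2.064066

Derivation:
d1 = 0.4693045624; d2 = 0.2995989349
phi(d1) = 0.3573420190; exp(-qT) = 0.9900498337; exp(-rT) = 0.9860975443
Gamma = exp(-qT) * phi(d1) / (S * sigma * sqrt(T)) = 0.9900498337 * 0.3573420190 / (1.0100 * 0.2400 * 0.7071067812) = 2.064066


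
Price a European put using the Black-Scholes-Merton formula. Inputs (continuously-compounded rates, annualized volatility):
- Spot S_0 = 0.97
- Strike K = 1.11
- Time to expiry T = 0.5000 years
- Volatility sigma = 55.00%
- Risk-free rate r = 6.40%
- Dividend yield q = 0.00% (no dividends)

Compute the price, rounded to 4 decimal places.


d1 = (ln(S/K) + (r - q + 0.5*sigma^2) * T) / (sigma * sqrt(T)) = -0.06992443
d2 = d1 - sigma * sqrt(T) = -0.45883316
exp(-rT) = 0.96850658; exp(-qT) = 1.00000000
P = K * exp(-rT) * N(-d2) - S_0 * exp(-qT) * N(-d1)
N(-d1) = 0.52787310; N(-d2) = 0.67682301
P = 1.1100 * 0.96850658 * 0.67682301 - 0.9700 * 1.00000000 * 0.52787310 = 0.2156

Answer: Price = 0.2156


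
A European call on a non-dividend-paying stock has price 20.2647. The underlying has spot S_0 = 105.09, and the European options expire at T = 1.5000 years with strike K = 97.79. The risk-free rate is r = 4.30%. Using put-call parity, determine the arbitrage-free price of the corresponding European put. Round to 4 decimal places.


Put-call parity: C - P = S_0 * exp(-qT) - K * exp(-rT).
S_0 * exp(-qT) = 105.0900 * 1.00000000 = 105.09000000
K * exp(-rT) = 97.7900 * 0.93753611 = 91.68165661
P = C - S*exp(-qT) + K*exp(-rT)
P = 20.2647 - 105.09000000 + 91.68165661 = 6.8564

Answer: Put price = 6.8564


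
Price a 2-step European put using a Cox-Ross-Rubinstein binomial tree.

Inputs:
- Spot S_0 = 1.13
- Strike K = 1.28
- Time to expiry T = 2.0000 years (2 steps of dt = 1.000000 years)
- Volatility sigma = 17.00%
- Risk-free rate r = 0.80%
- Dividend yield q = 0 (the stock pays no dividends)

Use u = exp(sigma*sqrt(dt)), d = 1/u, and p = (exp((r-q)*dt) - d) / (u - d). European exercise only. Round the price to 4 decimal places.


Answer: Price = V(0,0) = 0.1998

Derivation:
dt = T/N = 1.000000
u = exp(sigma*sqrt(dt)) = 1.185305; d = 1/u = 0.843665
p = (exp((r-q)*dt) - d) / (u - d) = 0.481112
Discount per step: exp(-r*dt) = 0.992032
Stock lattice S(k, i) with i counting down-moves:
  k=0: S(0,0) = 1.1300
  k=1: S(1,0) = 1.3394; S(1,1) = 0.9533
  k=2: S(2,0) = 1.5876; S(2,1) = 1.1300; S(2,2) = 0.8043
Terminal payoffs V(N, i) = max(K - S_T, 0):
  V(2,0) = 0.000000; V(2,1) = 0.150000; V(2,2) = 0.475700
Backward induction: V(k, i) = exp(-r*dt) * [p * V(k+1, i) + (1-p) * V(k+1, i+1)].
  V(1,0) = exp(-r*dt) * [p*0.000000 + (1-p)*0.150000] = 0.077213
  V(1,1) = exp(-r*dt) * [p*0.150000 + (1-p)*0.475700] = 0.316460
  V(0,0) = exp(-r*dt) * [p*0.077213 + (1-p)*0.316460] = 0.199751


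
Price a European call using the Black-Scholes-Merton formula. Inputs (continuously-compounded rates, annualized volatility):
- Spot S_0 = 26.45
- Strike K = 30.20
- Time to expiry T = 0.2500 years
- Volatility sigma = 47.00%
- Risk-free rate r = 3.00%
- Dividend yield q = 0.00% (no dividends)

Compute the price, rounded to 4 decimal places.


Answer: Price = 1.2397

Derivation:
d1 = (ln(S/K) + (r - q + 0.5*sigma^2) * T) / (sigma * sqrt(T)) = -0.41477986
d2 = d1 - sigma * sqrt(T) = -0.64977986
exp(-rT) = 0.99252805; exp(-qT) = 1.00000000
C = S_0 * exp(-qT) * N(d1) - K * exp(-rT) * N(d2)
N(d1) = 0.33915153; N(d2) = 0.25791722
C = 26.4500 * 1.00000000 * 0.33915153 - 30.2000 * 0.99252805 * 0.25791722 = 1.2397


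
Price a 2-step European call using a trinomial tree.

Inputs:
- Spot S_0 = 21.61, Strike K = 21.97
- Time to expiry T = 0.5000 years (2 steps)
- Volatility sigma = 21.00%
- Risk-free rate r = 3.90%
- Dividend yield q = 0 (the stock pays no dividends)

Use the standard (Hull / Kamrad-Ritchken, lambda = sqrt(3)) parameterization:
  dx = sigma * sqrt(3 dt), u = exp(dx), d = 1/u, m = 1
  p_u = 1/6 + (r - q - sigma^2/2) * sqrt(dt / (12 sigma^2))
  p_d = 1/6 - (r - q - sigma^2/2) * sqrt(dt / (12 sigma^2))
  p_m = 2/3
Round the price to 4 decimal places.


dt = T/N = 0.250000; dx = sigma*sqrt(3*dt) = 0.181865
u = exp(dx) = 1.199453; d = 1/u = 0.833714
p_u = 0.178317, p_m = 0.666667, p_d = 0.155017
Discount per step: exp(-r*dt) = 0.990297
Stock lattice S(k, j) with j the centered position index:
  k=0: S(0,+0) = 21.6100
  k=1: S(1,-1) = 18.0166; S(1,+0) = 21.6100; S(1,+1) = 25.9202
  k=2: S(2,-2) = 15.0206; S(2,-1) = 18.0166; S(2,+0) = 21.6100; S(2,+1) = 25.9202; S(2,+2) = 31.0900
Terminal payoffs V(N, j) = max(S_T - K, 0):
  V(2,-2) = 0.000000; V(2,-1) = 0.000000; V(2,+0) = 0.000000; V(2,+1) = 3.950172; V(2,+2) = 9.120019
Backward induction: V(k, j) = exp(-r*dt) * [p_u * V(k+1, j+1) + p_m * V(k+1, j) + p_d * V(k+1, j-1)]
  V(1,-1) = exp(-r*dt) * [p_u*0.000000 + p_m*0.000000 + p_d*0.000000] = 0.000000
  V(1,+0) = exp(-r*dt) * [p_u*3.950172 + p_m*0.000000 + p_d*0.000000] = 0.697548
  V(1,+1) = exp(-r*dt) * [p_u*9.120019 + p_m*3.950172 + p_d*0.000000] = 4.218370
  V(0,+0) = exp(-r*dt) * [p_u*4.218370 + p_m*0.697548 + p_d*0.000000] = 1.205427

Answer: Price = V(0,0) = 1.2054


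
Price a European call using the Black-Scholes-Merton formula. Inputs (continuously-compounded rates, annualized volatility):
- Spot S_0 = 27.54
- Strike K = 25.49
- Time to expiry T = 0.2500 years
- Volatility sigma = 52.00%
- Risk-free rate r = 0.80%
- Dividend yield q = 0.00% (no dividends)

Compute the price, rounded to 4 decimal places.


Answer: Price = 3.9162

Derivation:
d1 = (ln(S/K) + (r - q + 0.5*sigma^2) * T) / (sigma * sqrt(T)) = 0.43520490
d2 = d1 - sigma * sqrt(T) = 0.17520490
exp(-rT) = 0.99800200; exp(-qT) = 1.00000000
C = S_0 * exp(-qT) * N(d1) - K * exp(-rT) * N(d2)
N(d1) = 0.66829315; N(d2) = 0.56954068
C = 27.5400 * 1.00000000 * 0.66829315 - 25.4900 * 0.99800200 * 0.56954068 = 3.9162


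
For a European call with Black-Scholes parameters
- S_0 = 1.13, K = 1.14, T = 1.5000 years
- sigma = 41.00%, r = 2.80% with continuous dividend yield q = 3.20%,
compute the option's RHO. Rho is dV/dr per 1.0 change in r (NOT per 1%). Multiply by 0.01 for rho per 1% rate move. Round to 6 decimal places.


Answer: Rho = 0.638685

Derivation:
d1 = 0.2215779950; d2 = -0.2805674023
phi(d1) = 0.3892681127; exp(-qT) = 0.9531337871; exp(-rT) = 0.9588697806
N(d2) = 0.3895211107
Rho = K*T*exp(-rT)*N(d2) = 1.1400 * 1.5000 * 0.9588697806 * 0.3895211107 = 0.638685


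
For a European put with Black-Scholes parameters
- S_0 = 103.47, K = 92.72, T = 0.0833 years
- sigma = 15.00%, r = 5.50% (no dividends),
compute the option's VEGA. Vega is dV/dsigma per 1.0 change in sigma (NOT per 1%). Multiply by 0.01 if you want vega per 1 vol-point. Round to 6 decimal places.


d1 = 2.6613351346; d2 = 2.6180425256
phi(d1) = 0.0115590005; exp(-qT) = 1.0000000000; exp(-rT) = 0.9954289791
Vega = S * exp(-qT) * phi(d1) * sqrt(T) = 103.4700 * 1.0000000000 * 0.0115590005 * 0.2886173938 = 0.345189

Answer: Vega = 0.345189


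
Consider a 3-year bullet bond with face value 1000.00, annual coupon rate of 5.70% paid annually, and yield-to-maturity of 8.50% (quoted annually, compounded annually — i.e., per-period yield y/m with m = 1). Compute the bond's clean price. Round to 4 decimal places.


Answer: Price = 928.4874

Derivation:
Coupon per period c = face * coupon_rate / m = 57.000000
Periods per year m = 1; per-period yield y/m = 0.085000
Number of cashflows N = 3
Cashflows (t years, CF_t, discount factor 1/(1+y/m)^(m*t), PV):
  t = 1.0000: CF_t = 57.000000, DF = 0.921659, PV = 52.534562
  t = 2.0000: CF_t = 57.000000, DF = 0.849455, PV = 48.418951
  t = 3.0000: CF_t = 1057.000000, DF = 0.782908, PV = 827.533860
Price P = sum_t PV_t = 928.487374


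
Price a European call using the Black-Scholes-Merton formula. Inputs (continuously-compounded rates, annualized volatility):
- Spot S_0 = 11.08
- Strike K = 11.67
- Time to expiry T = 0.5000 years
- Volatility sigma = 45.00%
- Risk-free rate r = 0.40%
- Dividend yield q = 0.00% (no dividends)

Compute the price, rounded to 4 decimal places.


d1 = (ln(S/K) + (r - q + 0.5*sigma^2) * T) / (sigma * sqrt(T)) = 0.00234205
d2 = d1 - sigma * sqrt(T) = -0.31585600
exp(-rT) = 0.99800200; exp(-qT) = 1.00000000
C = S_0 * exp(-qT) * N(d1) - K * exp(-rT) * N(d2)
N(d1) = 0.50093434; N(d2) = 0.37605590
C = 11.0800 * 1.00000000 * 0.50093434 - 11.6700 * 0.99800200 * 0.37605590 = 1.1705

Answer: Price = 1.1705


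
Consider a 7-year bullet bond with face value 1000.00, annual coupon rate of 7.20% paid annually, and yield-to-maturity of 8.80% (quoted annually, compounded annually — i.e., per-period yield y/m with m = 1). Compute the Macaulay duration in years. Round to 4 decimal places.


Coupon per period c = face * coupon_rate / m = 72.000000
Periods per year m = 1; per-period yield y/m = 0.088000
Number of cashflows N = 7
Cashflows (t years, CF_t, discount factor 1/(1+y/m)^(m*t), PV):
  t = 1.0000: CF_t = 72.000000, DF = 0.919118, PV = 66.176471
  t = 2.0000: CF_t = 72.000000, DF = 0.844777, PV = 60.823962
  t = 3.0000: CF_t = 72.000000, DF = 0.776450, PV = 55.904377
  t = 4.0000: CF_t = 72.000000, DF = 0.713649, PV = 51.382699
  t = 5.0000: CF_t = 72.000000, DF = 0.655927, PV = 47.226746
  t = 6.0000: CF_t = 72.000000, DF = 0.602874, PV = 43.406935
  t = 7.0000: CF_t = 1072.000000, DF = 0.554112, PV = 594.008306
Price P = sum_t PV_t = 918.929496
Macaulay numerator sum_t t * PV_t:
  t * PV_t at t = 1.0000: 66.176471
  t * PV_t at t = 2.0000: 121.647924
  t * PV_t at t = 3.0000: 167.713130
  t * PV_t at t = 4.0000: 205.530797
  t * PV_t at t = 5.0000: 236.133728
  t * PV_t at t = 6.0000: 260.441612
  t * PV_t at t = 7.0000: 4158.058143
Macaulay duration D = (sum_t t * PV_t) / P = 5215.701805 / 918.929496 = 5.675845

Answer: Macaulay duration = 5.6758 years
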